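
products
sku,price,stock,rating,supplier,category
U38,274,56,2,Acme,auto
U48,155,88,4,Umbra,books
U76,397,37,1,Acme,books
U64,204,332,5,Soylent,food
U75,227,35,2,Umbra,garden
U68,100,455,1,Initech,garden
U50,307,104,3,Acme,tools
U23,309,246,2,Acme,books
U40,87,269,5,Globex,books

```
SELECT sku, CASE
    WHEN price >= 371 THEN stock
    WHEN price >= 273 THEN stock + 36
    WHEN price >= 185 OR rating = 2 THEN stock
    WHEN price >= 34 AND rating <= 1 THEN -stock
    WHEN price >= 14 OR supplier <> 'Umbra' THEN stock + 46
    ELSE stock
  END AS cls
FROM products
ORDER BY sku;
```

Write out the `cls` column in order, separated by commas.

282, 92, 315, 134, 140, 332, -455, 35, 37

sku=U23: price >= 273 → 282
sku=U38: price >= 273 → 92
sku=U40: price >= 14 OR supplier <> 'Umbra' → 315
sku=U48: price >= 14 OR supplier <> 'Umbra' → 134
sku=U50: price >= 273 → 140
sku=U64: price >= 185 OR rating = 2 → 332
sku=U68: price >= 34 AND rating <= 1 → -455
sku=U75: price >= 185 OR rating = 2 → 35
sku=U76: price >= 371 → 37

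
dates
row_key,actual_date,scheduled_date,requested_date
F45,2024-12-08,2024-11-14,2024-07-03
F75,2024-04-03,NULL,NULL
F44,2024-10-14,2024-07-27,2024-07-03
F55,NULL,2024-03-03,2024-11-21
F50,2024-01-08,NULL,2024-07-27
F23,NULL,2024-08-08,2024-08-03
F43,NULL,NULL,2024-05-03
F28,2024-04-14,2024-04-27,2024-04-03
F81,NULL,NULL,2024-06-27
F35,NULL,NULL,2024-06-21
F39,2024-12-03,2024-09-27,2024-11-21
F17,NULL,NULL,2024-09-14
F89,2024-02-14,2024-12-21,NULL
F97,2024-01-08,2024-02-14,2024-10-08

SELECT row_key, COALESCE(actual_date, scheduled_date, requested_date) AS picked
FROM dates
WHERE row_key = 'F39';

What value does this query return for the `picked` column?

row_key = F39: actual_date=2024-12-03, scheduled_date=2024-09-27, requested_date=2024-11-21.
actual_date=2024-12-03 → 2024-12-03

2024-12-03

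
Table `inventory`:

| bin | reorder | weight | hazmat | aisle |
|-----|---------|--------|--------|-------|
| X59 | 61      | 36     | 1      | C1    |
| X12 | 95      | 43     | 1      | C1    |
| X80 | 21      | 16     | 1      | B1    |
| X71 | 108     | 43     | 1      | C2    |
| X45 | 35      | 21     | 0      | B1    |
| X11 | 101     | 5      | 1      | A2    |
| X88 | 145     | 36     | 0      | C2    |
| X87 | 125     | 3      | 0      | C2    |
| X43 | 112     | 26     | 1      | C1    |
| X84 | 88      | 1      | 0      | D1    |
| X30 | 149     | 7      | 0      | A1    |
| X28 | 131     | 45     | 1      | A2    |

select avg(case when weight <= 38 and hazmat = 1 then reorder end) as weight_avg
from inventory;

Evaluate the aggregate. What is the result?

73.75

bin=X59: ✓ → 61
bin=X12: ✗
bin=X80: ✓ → 21
bin=X71: ✗
bin=X45: ✗
bin=X11: ✓ → 101
bin=X88: ✗
bin=X87: ✗
bin=X43: ✓ → 112
bin=X84: ✗
bin=X30: ✗
bin=X28: ✗
weight_avg = (61 + 21 + 101 + 112) / 4 = 73.75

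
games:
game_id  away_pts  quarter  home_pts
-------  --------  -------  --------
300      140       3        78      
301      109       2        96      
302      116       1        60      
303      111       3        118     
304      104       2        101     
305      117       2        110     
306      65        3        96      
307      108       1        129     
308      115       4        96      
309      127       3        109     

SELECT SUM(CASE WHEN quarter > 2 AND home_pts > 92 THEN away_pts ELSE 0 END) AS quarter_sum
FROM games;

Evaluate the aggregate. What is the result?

418

game_id=300: ✗
game_id=301: ✗
game_id=302: ✗
game_id=303: ✓ → 111
game_id=304: ✗
game_id=305: ✗
game_id=306: ✓ → 65
game_id=307: ✗
game_id=308: ✓ → 115
game_id=309: ✓ → 127
quarter_sum = 111 + 65 + 115 + 127 = 418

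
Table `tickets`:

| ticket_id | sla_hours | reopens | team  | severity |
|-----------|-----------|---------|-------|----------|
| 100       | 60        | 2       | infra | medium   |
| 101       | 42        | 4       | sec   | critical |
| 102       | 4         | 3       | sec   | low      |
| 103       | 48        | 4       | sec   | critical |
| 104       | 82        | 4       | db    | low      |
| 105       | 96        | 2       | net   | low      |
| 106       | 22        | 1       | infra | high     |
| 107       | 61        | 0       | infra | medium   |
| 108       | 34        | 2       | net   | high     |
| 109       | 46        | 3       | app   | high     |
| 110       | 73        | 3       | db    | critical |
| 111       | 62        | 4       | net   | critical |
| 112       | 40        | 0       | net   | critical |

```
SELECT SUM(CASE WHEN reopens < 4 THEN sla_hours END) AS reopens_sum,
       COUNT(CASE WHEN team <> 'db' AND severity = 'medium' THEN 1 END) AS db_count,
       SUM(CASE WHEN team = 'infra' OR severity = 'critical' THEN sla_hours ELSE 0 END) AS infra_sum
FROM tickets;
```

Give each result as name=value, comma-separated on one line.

[reopens_sum: reopens < 4]
ticket_id=100: ✓ → 60
ticket_id=101: ✗
ticket_id=102: ✓ → 4
ticket_id=103: ✗
ticket_id=104: ✗
ticket_id=105: ✓ → 96
ticket_id=106: ✓ → 22
ticket_id=107: ✓ → 61
ticket_id=108: ✓ → 34
ticket_id=109: ✓ → 46
ticket_id=110: ✓ → 73
ticket_id=111: ✗
ticket_id=112: ✓ → 40
reopens_sum = 60 + 4 + 96 + 22 + 61 + 34 + 46 + 73 + 40 = 436
—
[db_count: team <> 'db' AND severity = 'medium']
ticket_id=100: ✓ → 1
ticket_id=101: ✗
ticket_id=102: ✗
ticket_id=103: ✗
ticket_id=104: ✗
ticket_id=105: ✗
ticket_id=106: ✗
ticket_id=107: ✓ → 1
ticket_id=108: ✗
ticket_id=109: ✗
ticket_id=110: ✗
ticket_id=111: ✗
ticket_id=112: ✗
db_count = COUNT(1, 1) = 2
—
[infra_sum: team = 'infra' OR severity = 'critical']
ticket_id=100: ✓ → 60
ticket_id=101: ✓ → 42
ticket_id=102: ✗
ticket_id=103: ✓ → 48
ticket_id=104: ✗
ticket_id=105: ✗
ticket_id=106: ✓ → 22
ticket_id=107: ✓ → 61
ticket_id=108: ✗
ticket_id=109: ✗
ticket_id=110: ✓ → 73
ticket_id=111: ✓ → 62
ticket_id=112: ✓ → 40
infra_sum = 60 + 42 + 48 + 22 + 61 + 73 + 62 + 40 = 408

reopens_sum=436, db_count=2, infra_sum=408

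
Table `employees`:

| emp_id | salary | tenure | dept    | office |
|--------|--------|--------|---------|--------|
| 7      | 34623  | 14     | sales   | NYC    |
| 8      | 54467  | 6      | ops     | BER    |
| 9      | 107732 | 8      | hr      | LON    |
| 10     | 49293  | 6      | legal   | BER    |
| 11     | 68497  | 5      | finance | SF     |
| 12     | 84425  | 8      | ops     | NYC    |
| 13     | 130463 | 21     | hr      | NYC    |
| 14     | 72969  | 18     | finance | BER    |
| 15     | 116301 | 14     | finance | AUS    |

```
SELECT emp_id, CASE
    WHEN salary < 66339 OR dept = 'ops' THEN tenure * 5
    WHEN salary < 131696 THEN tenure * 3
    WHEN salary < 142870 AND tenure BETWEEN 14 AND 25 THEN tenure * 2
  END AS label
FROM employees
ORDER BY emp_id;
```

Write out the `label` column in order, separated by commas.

emp_id=7: salary < 66339 OR dept = 'ops' → 70
emp_id=8: salary < 66339 OR dept = 'ops' → 30
emp_id=9: salary < 131696 → 24
emp_id=10: salary < 66339 OR dept = 'ops' → 30
emp_id=11: salary < 131696 → 15
emp_id=12: salary < 66339 OR dept = 'ops' → 40
emp_id=13: salary < 131696 → 63
emp_id=14: salary < 131696 → 54
emp_id=15: salary < 131696 → 42

70, 30, 24, 30, 15, 40, 63, 54, 42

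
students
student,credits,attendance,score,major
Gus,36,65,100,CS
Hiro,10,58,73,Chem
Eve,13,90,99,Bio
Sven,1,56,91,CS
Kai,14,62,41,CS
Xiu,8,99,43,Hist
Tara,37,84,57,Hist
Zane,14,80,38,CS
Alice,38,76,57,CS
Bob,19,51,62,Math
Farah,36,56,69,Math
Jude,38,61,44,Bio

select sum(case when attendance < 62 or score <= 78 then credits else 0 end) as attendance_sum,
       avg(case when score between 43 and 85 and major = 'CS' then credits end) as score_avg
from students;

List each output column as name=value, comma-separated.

attendance_sum=215, score_avg=38

[attendance_sum: attendance < 62 or score <= 78]
student=Gus: ✗
student=Hiro: ✓ → 10
student=Eve: ✗
student=Sven: ✓ → 1
student=Kai: ✓ → 14
student=Xiu: ✓ → 8
student=Tara: ✓ → 37
student=Zane: ✓ → 14
student=Alice: ✓ → 38
student=Bob: ✓ → 19
student=Farah: ✓ → 36
student=Jude: ✓ → 38
attendance_sum = 10 + 1 + 14 + 8 + 37 + 14 + 38 + 19 + 36 + 38 = 215
—
[score_avg: score between 43 and 85 and major = 'CS']
student=Gus: ✗
student=Hiro: ✗
student=Eve: ✗
student=Sven: ✗
student=Kai: ✗
student=Xiu: ✗
student=Tara: ✗
student=Zane: ✗
student=Alice: ✓ → 38
student=Bob: ✗
student=Farah: ✗
student=Jude: ✗
score_avg = 38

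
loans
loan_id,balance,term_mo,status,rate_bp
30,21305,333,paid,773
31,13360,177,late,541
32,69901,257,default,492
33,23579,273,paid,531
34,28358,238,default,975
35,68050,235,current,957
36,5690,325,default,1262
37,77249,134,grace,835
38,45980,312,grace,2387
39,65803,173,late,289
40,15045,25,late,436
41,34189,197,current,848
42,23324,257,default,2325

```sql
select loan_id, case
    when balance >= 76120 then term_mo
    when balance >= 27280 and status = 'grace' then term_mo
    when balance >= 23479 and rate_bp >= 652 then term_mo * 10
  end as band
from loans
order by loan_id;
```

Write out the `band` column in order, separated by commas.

loan_id=30: (no match → NULL) → NULL
loan_id=31: (no match → NULL) → NULL
loan_id=32: (no match → NULL) → NULL
loan_id=33: (no match → NULL) → NULL
loan_id=34: balance >= 23479 and rate_bp >= 652 → 2380
loan_id=35: balance >= 23479 and rate_bp >= 652 → 2350
loan_id=36: (no match → NULL) → NULL
loan_id=37: balance >= 76120 → 134
loan_id=38: balance >= 27280 and status = 'grace' → 312
loan_id=39: (no match → NULL) → NULL
loan_id=40: (no match → NULL) → NULL
loan_id=41: balance >= 23479 and rate_bp >= 652 → 1970
loan_id=42: (no match → NULL) → NULL

NULL, NULL, NULL, NULL, 2380, 2350, NULL, 134, 312, NULL, NULL, 1970, NULL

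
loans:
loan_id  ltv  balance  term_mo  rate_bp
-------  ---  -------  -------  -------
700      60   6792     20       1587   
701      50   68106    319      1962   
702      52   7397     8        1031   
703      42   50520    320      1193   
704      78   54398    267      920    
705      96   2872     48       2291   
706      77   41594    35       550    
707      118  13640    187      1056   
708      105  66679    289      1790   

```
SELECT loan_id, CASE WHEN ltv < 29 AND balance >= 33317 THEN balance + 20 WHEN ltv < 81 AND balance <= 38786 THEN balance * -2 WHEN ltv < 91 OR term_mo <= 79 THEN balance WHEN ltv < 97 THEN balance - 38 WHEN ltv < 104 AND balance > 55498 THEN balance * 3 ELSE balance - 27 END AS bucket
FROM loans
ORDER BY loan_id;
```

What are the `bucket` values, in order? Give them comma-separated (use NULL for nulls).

loan_id=700: ltv < 81 AND balance <= 38786 → -13584
loan_id=701: ltv < 91 OR term_mo <= 79 → 68106
loan_id=702: ltv < 81 AND balance <= 38786 → -14794
loan_id=703: ltv < 91 OR term_mo <= 79 → 50520
loan_id=704: ltv < 91 OR term_mo <= 79 → 54398
loan_id=705: ltv < 91 OR term_mo <= 79 → 2872
loan_id=706: ltv < 91 OR term_mo <= 79 → 41594
loan_id=707: ELSE → 13613
loan_id=708: ELSE → 66652

-13584, 68106, -14794, 50520, 54398, 2872, 41594, 13613, 66652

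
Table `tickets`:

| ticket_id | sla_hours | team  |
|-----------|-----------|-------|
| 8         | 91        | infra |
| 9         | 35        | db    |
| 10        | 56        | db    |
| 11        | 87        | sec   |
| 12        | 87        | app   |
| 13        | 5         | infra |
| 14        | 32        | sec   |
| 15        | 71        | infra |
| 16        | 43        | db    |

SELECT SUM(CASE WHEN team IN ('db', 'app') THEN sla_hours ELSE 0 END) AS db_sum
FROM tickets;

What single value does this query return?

ticket_id=8: ✗
ticket_id=9: ✓ → 35
ticket_id=10: ✓ → 56
ticket_id=11: ✗
ticket_id=12: ✓ → 87
ticket_id=13: ✗
ticket_id=14: ✗
ticket_id=15: ✗
ticket_id=16: ✓ → 43
db_sum = 35 + 56 + 87 + 43 = 221

221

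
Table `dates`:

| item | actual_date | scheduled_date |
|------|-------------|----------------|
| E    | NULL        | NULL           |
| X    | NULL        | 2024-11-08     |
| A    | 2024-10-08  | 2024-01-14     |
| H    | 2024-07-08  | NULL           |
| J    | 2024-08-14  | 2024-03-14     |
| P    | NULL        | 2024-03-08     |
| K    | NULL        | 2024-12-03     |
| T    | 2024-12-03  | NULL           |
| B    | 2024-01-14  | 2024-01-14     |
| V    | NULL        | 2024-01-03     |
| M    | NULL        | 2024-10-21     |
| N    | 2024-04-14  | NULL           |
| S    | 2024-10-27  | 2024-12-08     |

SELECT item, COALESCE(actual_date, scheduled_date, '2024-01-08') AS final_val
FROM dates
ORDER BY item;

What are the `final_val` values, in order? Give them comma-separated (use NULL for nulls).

item=A: actual_date=2024-10-08 → 2024-10-08
item=B: actual_date=2024-01-14 → 2024-01-14
item=E: actual_date=NULL, scheduled_date=NULL, → literal 2024-01-08 → 2024-01-08
item=H: actual_date=2024-07-08 → 2024-07-08
item=J: actual_date=2024-08-14 → 2024-08-14
item=K: actual_date=NULL, scheduled_date=2024-12-03 → 2024-12-03
item=M: actual_date=NULL, scheduled_date=2024-10-21 → 2024-10-21
item=N: actual_date=2024-04-14 → 2024-04-14
item=P: actual_date=NULL, scheduled_date=2024-03-08 → 2024-03-08
item=S: actual_date=2024-10-27 → 2024-10-27
item=T: actual_date=2024-12-03 → 2024-12-03
item=V: actual_date=NULL, scheduled_date=2024-01-03 → 2024-01-03
item=X: actual_date=NULL, scheduled_date=2024-11-08 → 2024-11-08

2024-10-08, 2024-01-14, 2024-01-08, 2024-07-08, 2024-08-14, 2024-12-03, 2024-10-21, 2024-04-14, 2024-03-08, 2024-10-27, 2024-12-03, 2024-01-03, 2024-11-08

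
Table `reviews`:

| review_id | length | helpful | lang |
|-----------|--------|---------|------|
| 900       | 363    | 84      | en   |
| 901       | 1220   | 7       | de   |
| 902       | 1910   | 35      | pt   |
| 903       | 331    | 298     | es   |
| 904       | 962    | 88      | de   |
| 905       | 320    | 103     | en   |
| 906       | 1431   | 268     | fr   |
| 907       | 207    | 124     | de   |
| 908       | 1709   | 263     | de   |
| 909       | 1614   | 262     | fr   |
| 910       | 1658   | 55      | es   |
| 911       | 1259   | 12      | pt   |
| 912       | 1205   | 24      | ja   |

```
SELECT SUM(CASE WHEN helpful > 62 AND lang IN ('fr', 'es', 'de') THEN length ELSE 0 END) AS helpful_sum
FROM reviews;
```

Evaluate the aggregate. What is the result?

6254

review_id=900: ✗
review_id=901: ✗
review_id=902: ✗
review_id=903: ✓ → 331
review_id=904: ✓ → 962
review_id=905: ✗
review_id=906: ✓ → 1431
review_id=907: ✓ → 207
review_id=908: ✓ → 1709
review_id=909: ✓ → 1614
review_id=910: ✗
review_id=911: ✗
review_id=912: ✗
helpful_sum = 331 + 962 + 1431 + 207 + 1709 + 1614 = 6254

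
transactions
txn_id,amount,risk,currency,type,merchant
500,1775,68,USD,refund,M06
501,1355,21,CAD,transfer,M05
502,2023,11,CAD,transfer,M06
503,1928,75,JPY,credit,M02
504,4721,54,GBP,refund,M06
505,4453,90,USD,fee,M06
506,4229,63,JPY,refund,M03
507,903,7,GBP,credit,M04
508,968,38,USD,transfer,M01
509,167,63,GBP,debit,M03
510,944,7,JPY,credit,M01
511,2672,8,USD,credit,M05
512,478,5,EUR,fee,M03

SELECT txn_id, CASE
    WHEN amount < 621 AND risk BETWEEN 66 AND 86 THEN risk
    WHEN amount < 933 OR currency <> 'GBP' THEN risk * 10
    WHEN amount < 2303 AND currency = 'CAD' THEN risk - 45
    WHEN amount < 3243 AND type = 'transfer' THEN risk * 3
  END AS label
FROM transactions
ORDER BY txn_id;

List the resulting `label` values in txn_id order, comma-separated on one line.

txn_id=500: amount < 933 OR currency <> 'GBP' → 680
txn_id=501: amount < 933 OR currency <> 'GBP' → 210
txn_id=502: amount < 933 OR currency <> 'GBP' → 110
txn_id=503: amount < 933 OR currency <> 'GBP' → 750
txn_id=504: (no match → NULL) → NULL
txn_id=505: amount < 933 OR currency <> 'GBP' → 900
txn_id=506: amount < 933 OR currency <> 'GBP' → 630
txn_id=507: amount < 933 OR currency <> 'GBP' → 70
txn_id=508: amount < 933 OR currency <> 'GBP' → 380
txn_id=509: amount < 933 OR currency <> 'GBP' → 630
txn_id=510: amount < 933 OR currency <> 'GBP' → 70
txn_id=511: amount < 933 OR currency <> 'GBP' → 80
txn_id=512: amount < 933 OR currency <> 'GBP' → 50

680, 210, 110, 750, NULL, 900, 630, 70, 380, 630, 70, 80, 50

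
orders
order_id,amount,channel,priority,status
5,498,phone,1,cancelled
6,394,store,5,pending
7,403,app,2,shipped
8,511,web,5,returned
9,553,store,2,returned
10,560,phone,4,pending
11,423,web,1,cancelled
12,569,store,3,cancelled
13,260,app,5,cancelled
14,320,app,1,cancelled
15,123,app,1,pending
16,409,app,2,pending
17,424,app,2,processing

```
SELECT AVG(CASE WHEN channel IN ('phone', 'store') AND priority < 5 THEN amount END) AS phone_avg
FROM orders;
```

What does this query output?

order_id=5: ✓ → 498
order_id=6: ✗
order_id=7: ✗
order_id=8: ✗
order_id=9: ✓ → 553
order_id=10: ✓ → 560
order_id=11: ✗
order_id=12: ✓ → 569
order_id=13: ✗
order_id=14: ✗
order_id=15: ✗
order_id=16: ✗
order_id=17: ✗
phone_avg = (498 + 553 + 560 + 569) / 4 = 545

545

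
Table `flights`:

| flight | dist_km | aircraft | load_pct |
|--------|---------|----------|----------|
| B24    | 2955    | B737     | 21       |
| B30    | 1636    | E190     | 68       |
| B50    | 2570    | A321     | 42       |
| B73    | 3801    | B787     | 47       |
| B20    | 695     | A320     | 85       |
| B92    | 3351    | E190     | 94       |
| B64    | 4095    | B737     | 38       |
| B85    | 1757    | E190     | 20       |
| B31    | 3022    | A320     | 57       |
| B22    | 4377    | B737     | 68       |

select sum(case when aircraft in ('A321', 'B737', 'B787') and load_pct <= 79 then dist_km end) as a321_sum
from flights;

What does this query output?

17798

flight=B24: ✓ → 2955
flight=B30: ✗
flight=B50: ✓ → 2570
flight=B73: ✓ → 3801
flight=B20: ✗
flight=B92: ✗
flight=B64: ✓ → 4095
flight=B85: ✗
flight=B31: ✗
flight=B22: ✓ → 4377
a321_sum = 2955 + 2570 + 3801 + 4095 + 4377 = 17798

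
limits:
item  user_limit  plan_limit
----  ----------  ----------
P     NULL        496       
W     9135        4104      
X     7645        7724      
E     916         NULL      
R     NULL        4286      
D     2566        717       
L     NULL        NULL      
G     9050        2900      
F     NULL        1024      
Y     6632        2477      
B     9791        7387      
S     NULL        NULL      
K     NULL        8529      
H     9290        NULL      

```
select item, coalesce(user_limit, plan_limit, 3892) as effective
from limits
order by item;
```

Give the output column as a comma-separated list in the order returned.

item=B: user_limit=9791 → 9791
item=D: user_limit=2566 → 2566
item=E: user_limit=916 → 916
item=F: user_limit=NULL, plan_limit=1024 → 1024
item=G: user_limit=9050 → 9050
item=H: user_limit=9290 → 9290
item=K: user_limit=NULL, plan_limit=8529 → 8529
item=L: user_limit=NULL, plan_limit=NULL, → literal 3892 → 3892
item=P: user_limit=NULL, plan_limit=496 → 496
item=R: user_limit=NULL, plan_limit=4286 → 4286
item=S: user_limit=NULL, plan_limit=NULL, → literal 3892 → 3892
item=W: user_limit=9135 → 9135
item=X: user_limit=7645 → 7645
item=Y: user_limit=6632 → 6632

9791, 2566, 916, 1024, 9050, 9290, 8529, 3892, 496, 4286, 3892, 9135, 7645, 6632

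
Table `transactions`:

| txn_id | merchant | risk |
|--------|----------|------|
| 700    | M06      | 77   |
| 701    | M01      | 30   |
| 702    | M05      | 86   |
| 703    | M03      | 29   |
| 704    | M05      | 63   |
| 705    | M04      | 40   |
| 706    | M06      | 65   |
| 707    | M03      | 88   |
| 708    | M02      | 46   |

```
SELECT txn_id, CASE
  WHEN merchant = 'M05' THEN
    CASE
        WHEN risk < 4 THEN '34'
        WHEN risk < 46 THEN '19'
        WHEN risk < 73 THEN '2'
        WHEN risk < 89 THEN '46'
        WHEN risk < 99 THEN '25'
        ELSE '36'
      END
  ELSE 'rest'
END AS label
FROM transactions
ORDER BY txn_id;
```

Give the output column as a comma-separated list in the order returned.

txn_id=700: merchant='M06' → outer ELSE → rest
txn_id=701: merchant='M01' → outer ELSE → rest
txn_id=702: merchant='M05' → inner[risk < 89] → 46
txn_id=703: merchant='M03' → outer ELSE → rest
txn_id=704: merchant='M05' → inner[risk < 73] → 2
txn_id=705: merchant='M04' → outer ELSE → rest
txn_id=706: merchant='M06' → outer ELSE → rest
txn_id=707: merchant='M03' → outer ELSE → rest
txn_id=708: merchant='M02' → outer ELSE → rest

rest, rest, 46, rest, 2, rest, rest, rest, rest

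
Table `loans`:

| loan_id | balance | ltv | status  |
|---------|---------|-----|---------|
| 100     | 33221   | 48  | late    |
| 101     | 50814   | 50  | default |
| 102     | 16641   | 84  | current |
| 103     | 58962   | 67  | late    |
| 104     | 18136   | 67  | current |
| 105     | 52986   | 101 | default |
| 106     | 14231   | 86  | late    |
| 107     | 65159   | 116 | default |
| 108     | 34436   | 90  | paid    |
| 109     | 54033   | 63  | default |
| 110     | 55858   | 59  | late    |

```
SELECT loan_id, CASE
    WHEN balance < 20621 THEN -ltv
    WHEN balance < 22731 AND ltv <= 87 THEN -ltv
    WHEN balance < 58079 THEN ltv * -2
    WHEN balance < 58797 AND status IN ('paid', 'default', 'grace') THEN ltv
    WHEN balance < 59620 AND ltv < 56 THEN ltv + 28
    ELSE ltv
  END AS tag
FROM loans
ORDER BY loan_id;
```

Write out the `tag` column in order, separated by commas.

-96, -100, -84, 67, -67, -202, -86, 116, -180, -126, -118

loan_id=100: balance < 58079 → -96
loan_id=101: balance < 58079 → -100
loan_id=102: balance < 20621 → -84
loan_id=103: ELSE → 67
loan_id=104: balance < 20621 → -67
loan_id=105: balance < 58079 → -202
loan_id=106: balance < 20621 → -86
loan_id=107: ELSE → 116
loan_id=108: balance < 58079 → -180
loan_id=109: balance < 58079 → -126
loan_id=110: balance < 58079 → -118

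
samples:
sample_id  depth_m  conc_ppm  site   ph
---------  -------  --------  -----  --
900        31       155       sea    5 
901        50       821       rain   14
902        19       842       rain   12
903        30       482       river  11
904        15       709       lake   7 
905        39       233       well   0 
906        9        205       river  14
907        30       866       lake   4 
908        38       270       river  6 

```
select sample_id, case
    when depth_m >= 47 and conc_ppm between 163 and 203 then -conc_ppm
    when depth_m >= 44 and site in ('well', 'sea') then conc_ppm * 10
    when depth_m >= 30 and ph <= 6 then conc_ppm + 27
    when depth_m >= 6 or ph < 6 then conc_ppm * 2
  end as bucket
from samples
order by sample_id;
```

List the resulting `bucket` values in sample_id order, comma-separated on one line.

182, 1642, 1684, 964, 1418, 260, 410, 893, 297

sample_id=900: depth_m >= 30 and ph <= 6 → 182
sample_id=901: depth_m >= 6 or ph < 6 → 1642
sample_id=902: depth_m >= 6 or ph < 6 → 1684
sample_id=903: depth_m >= 6 or ph < 6 → 964
sample_id=904: depth_m >= 6 or ph < 6 → 1418
sample_id=905: depth_m >= 30 and ph <= 6 → 260
sample_id=906: depth_m >= 6 or ph < 6 → 410
sample_id=907: depth_m >= 30 and ph <= 6 → 893
sample_id=908: depth_m >= 30 and ph <= 6 → 297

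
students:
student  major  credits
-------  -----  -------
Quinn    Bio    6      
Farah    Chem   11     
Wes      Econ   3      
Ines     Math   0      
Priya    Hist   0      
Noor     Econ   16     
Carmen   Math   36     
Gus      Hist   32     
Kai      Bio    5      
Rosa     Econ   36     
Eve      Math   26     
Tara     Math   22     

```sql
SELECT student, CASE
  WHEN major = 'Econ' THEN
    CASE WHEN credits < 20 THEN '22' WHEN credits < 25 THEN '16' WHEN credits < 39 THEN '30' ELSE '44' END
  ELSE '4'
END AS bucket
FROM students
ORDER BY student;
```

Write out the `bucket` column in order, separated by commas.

4, 4, 4, 4, 4, 4, 22, 4, 4, 30, 4, 22

student=Carmen: major='Math' → outer ELSE → 4
student=Eve: major='Math' → outer ELSE → 4
student=Farah: major='Chem' → outer ELSE → 4
student=Gus: major='Hist' → outer ELSE → 4
student=Ines: major='Math' → outer ELSE → 4
student=Kai: major='Bio' → outer ELSE → 4
student=Noor: major='Econ' → inner[credits < 20] → 22
student=Priya: major='Hist' → outer ELSE → 4
student=Quinn: major='Bio' → outer ELSE → 4
student=Rosa: major='Econ' → inner[credits < 39] → 30
student=Tara: major='Math' → outer ELSE → 4
student=Wes: major='Econ' → inner[credits < 20] → 22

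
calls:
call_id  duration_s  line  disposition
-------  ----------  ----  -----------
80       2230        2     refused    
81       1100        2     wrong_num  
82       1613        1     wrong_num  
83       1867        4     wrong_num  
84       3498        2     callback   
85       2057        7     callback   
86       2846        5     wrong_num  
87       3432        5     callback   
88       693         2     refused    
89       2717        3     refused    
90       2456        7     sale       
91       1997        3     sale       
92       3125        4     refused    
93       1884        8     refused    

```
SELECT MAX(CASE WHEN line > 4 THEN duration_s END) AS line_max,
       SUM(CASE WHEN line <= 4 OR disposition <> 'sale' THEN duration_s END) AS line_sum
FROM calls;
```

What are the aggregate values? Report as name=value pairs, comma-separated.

[line_max: line > 4]
call_id=80: ✗
call_id=81: ✗
call_id=82: ✗
call_id=83: ✗
call_id=84: ✗
call_id=85: ✓ → 2057
call_id=86: ✓ → 2846
call_id=87: ✓ → 3432
call_id=88: ✗
call_id=89: ✗
call_id=90: ✓ → 2456
call_id=91: ✗
call_id=92: ✗
call_id=93: ✓ → 1884
line_max = MAX(2057, 2846, 3432, 2456, 1884) = 3432
—
[line_sum: line <= 4 OR disposition <> 'sale']
call_id=80: ✓ → 2230
call_id=81: ✓ → 1100
call_id=82: ✓ → 1613
call_id=83: ✓ → 1867
call_id=84: ✓ → 3498
call_id=85: ✓ → 2057
call_id=86: ✓ → 2846
call_id=87: ✓ → 3432
call_id=88: ✓ → 693
call_id=89: ✓ → 2717
call_id=90: ✗
call_id=91: ✓ → 1997
call_id=92: ✓ → 3125
call_id=93: ✓ → 1884
line_sum = 2230 + 1100 + 1613 + 1867 + 3498 + 2057 + 2846 + 3432 + 693 + 2717 + 1997 + 3125 + 1884 = 29059

line_max=3432, line_sum=29059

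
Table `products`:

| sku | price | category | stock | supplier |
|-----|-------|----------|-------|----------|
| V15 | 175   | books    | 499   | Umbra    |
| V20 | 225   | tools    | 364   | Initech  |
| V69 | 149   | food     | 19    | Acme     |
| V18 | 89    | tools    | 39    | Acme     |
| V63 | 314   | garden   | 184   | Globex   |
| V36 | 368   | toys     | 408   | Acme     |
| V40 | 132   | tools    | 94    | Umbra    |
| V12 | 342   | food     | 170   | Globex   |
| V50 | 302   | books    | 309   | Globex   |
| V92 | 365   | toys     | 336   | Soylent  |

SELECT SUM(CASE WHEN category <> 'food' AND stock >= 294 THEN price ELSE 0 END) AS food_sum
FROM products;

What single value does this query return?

sku=V15: ✓ → 175
sku=V20: ✓ → 225
sku=V69: ✗
sku=V18: ✗
sku=V63: ✗
sku=V36: ✓ → 368
sku=V40: ✗
sku=V12: ✗
sku=V50: ✓ → 302
sku=V92: ✓ → 365
food_sum = 175 + 225 + 368 + 302 + 365 = 1435

1435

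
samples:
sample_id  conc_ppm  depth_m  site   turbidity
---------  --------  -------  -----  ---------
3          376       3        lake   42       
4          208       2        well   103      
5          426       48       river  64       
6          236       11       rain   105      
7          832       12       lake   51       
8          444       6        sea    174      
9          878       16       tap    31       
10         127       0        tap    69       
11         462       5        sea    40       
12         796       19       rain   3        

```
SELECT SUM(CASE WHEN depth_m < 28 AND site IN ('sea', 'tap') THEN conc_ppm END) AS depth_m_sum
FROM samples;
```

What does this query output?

1911

sample_id=3: ✗
sample_id=4: ✗
sample_id=5: ✗
sample_id=6: ✗
sample_id=7: ✗
sample_id=8: ✓ → 444
sample_id=9: ✓ → 878
sample_id=10: ✓ → 127
sample_id=11: ✓ → 462
sample_id=12: ✗
depth_m_sum = 444 + 878 + 127 + 462 = 1911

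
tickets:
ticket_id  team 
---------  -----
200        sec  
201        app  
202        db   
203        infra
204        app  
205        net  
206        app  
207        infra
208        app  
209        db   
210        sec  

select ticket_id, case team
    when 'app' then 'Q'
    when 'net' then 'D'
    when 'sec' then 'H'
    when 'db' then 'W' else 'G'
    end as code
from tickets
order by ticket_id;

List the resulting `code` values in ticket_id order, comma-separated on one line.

ticket_id=200: team='sec' → H
ticket_id=201: team='app' → Q
ticket_id=202: team='db' → W
ticket_id=203: ELSE → G
ticket_id=204: team='app' → Q
ticket_id=205: team='net' → D
ticket_id=206: team='app' → Q
ticket_id=207: ELSE → G
ticket_id=208: team='app' → Q
ticket_id=209: team='db' → W
ticket_id=210: team='sec' → H

H, Q, W, G, Q, D, Q, G, Q, W, H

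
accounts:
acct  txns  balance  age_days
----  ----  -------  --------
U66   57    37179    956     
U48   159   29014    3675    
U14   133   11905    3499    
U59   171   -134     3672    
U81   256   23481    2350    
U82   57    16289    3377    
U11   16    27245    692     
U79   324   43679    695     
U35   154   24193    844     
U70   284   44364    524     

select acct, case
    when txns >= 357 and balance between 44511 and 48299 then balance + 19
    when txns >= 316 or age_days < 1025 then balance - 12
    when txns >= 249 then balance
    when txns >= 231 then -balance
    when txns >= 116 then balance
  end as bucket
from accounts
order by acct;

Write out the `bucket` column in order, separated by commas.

acct=U11: txns >= 316 or age_days < 1025 → 27233
acct=U14: txns >= 116 → 11905
acct=U35: txns >= 316 or age_days < 1025 → 24181
acct=U48: txns >= 116 → 29014
acct=U59: txns >= 116 → -134
acct=U66: txns >= 316 or age_days < 1025 → 37167
acct=U70: txns >= 316 or age_days < 1025 → 44352
acct=U79: txns >= 316 or age_days < 1025 → 43667
acct=U81: txns >= 249 → 23481
acct=U82: (no match → NULL) → NULL

27233, 11905, 24181, 29014, -134, 37167, 44352, 43667, 23481, NULL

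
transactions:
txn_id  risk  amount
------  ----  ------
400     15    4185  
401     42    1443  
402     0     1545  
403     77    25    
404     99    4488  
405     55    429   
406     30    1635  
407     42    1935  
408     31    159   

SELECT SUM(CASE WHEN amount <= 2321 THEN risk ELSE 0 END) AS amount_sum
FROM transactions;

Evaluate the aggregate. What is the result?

277

txn_id=400: ✗
txn_id=401: ✓ → 42
txn_id=402: ✓ → 0
txn_id=403: ✓ → 77
txn_id=404: ✗
txn_id=405: ✓ → 55
txn_id=406: ✓ → 30
txn_id=407: ✓ → 42
txn_id=408: ✓ → 31
amount_sum = 42 + 77 + 55 + 30 + 42 + 31 = 277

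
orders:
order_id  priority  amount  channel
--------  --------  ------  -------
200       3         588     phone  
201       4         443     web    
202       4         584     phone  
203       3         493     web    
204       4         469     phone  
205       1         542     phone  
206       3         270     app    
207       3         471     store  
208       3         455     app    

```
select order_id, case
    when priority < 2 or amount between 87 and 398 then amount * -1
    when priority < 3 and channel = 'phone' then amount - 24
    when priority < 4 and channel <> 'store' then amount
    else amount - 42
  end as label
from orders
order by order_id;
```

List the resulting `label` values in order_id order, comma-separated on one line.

order_id=200: priority < 4 and channel <> 'store' → 588
order_id=201: ELSE → 401
order_id=202: ELSE → 542
order_id=203: priority < 4 and channel <> 'store' → 493
order_id=204: ELSE → 427
order_id=205: priority < 2 or amount between 87 and 398 → -542
order_id=206: priority < 2 or amount between 87 and 398 → -270
order_id=207: ELSE → 429
order_id=208: priority < 4 and channel <> 'store' → 455

588, 401, 542, 493, 427, -542, -270, 429, 455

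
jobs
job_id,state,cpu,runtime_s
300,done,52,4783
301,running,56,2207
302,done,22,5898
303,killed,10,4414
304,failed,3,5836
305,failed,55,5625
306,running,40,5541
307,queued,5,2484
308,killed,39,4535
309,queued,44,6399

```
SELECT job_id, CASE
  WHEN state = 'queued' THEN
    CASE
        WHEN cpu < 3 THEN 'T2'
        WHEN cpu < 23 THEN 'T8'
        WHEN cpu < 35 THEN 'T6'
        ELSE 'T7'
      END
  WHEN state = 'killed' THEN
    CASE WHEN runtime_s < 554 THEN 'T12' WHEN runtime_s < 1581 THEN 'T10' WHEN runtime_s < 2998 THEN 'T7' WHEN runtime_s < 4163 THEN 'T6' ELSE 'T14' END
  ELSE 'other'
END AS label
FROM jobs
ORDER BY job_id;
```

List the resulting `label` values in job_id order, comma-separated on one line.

other, other, other, T14, other, other, other, T8, T14, T7

job_id=300: state='done' → outer ELSE → other
job_id=301: state='running' → outer ELSE → other
job_id=302: state='done' → outer ELSE → other
job_id=303: state='killed' → inner[ELSE] → T14
job_id=304: state='failed' → outer ELSE → other
job_id=305: state='failed' → outer ELSE → other
job_id=306: state='running' → outer ELSE → other
job_id=307: state='queued' → inner[cpu < 23] → T8
job_id=308: state='killed' → inner[ELSE] → T14
job_id=309: state='queued' → inner[ELSE] → T7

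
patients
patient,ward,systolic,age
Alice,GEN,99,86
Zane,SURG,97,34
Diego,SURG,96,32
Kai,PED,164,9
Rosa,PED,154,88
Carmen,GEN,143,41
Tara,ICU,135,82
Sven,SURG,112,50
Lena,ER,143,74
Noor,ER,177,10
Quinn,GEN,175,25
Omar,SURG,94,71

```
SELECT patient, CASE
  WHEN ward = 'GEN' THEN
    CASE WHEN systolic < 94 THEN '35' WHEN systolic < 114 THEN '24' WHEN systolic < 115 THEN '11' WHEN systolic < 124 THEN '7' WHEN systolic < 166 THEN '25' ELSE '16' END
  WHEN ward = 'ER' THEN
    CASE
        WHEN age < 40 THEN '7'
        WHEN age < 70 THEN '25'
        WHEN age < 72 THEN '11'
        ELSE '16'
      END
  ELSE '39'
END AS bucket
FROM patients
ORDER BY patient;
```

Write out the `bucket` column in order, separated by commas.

patient=Alice: ward='GEN' → inner[systolic < 114] → 24
patient=Carmen: ward='GEN' → inner[systolic < 166] → 25
patient=Diego: ward='SURG' → outer ELSE → 39
patient=Kai: ward='PED' → outer ELSE → 39
patient=Lena: ward='ER' → inner[ELSE] → 16
patient=Noor: ward='ER' → inner[age < 40] → 7
patient=Omar: ward='SURG' → outer ELSE → 39
patient=Quinn: ward='GEN' → inner[ELSE] → 16
patient=Rosa: ward='PED' → outer ELSE → 39
patient=Sven: ward='SURG' → outer ELSE → 39
patient=Tara: ward='ICU' → outer ELSE → 39
patient=Zane: ward='SURG' → outer ELSE → 39

24, 25, 39, 39, 16, 7, 39, 16, 39, 39, 39, 39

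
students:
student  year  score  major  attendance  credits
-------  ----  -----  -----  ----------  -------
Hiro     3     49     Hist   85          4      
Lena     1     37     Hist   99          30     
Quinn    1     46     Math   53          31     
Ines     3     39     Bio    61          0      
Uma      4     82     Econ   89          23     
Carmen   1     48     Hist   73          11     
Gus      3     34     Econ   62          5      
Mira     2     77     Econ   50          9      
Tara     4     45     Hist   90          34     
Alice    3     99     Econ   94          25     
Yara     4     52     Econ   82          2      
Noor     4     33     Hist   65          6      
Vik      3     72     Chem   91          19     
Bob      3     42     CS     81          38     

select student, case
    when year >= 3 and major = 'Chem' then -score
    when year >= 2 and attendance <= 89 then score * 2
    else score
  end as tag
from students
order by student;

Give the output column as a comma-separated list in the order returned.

student=Alice: ELSE → 99
student=Bob: year >= 2 and attendance <= 89 → 84
student=Carmen: ELSE → 48
student=Gus: year >= 2 and attendance <= 89 → 68
student=Hiro: year >= 2 and attendance <= 89 → 98
student=Ines: year >= 2 and attendance <= 89 → 78
student=Lena: ELSE → 37
student=Mira: year >= 2 and attendance <= 89 → 154
student=Noor: year >= 2 and attendance <= 89 → 66
student=Quinn: ELSE → 46
student=Tara: ELSE → 45
student=Uma: year >= 2 and attendance <= 89 → 164
student=Vik: year >= 3 and major = 'Chem' → -72
student=Yara: year >= 2 and attendance <= 89 → 104

99, 84, 48, 68, 98, 78, 37, 154, 66, 46, 45, 164, -72, 104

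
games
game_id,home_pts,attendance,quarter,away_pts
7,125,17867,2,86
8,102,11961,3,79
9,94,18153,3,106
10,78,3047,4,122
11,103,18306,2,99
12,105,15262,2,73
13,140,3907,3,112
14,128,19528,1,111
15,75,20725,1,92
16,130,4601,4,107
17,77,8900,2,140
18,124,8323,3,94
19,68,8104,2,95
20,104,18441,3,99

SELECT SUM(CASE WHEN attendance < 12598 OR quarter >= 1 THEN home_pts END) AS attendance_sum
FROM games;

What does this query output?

game_id=7: ✓ → 125
game_id=8: ✓ → 102
game_id=9: ✓ → 94
game_id=10: ✓ → 78
game_id=11: ✓ → 103
game_id=12: ✓ → 105
game_id=13: ✓ → 140
game_id=14: ✓ → 128
game_id=15: ✓ → 75
game_id=16: ✓ → 130
game_id=17: ✓ → 77
game_id=18: ✓ → 124
game_id=19: ✓ → 68
game_id=20: ✓ → 104
attendance_sum = 125 + 102 + 94 + 78 + 103 + 105 + 140 + 128 + 75 + 130 + 77 + 124 + 68 + 104 = 1453

1453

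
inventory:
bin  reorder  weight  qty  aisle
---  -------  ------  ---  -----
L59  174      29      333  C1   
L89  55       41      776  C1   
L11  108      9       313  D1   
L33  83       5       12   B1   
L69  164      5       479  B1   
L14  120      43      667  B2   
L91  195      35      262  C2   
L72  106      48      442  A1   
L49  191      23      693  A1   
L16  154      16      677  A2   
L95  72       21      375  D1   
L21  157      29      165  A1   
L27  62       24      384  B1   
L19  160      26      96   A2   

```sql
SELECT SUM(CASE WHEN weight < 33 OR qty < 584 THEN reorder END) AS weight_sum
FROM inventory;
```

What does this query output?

bin=L59: ✓ → 174
bin=L89: ✗
bin=L11: ✓ → 108
bin=L33: ✓ → 83
bin=L69: ✓ → 164
bin=L14: ✗
bin=L91: ✓ → 195
bin=L72: ✓ → 106
bin=L49: ✓ → 191
bin=L16: ✓ → 154
bin=L95: ✓ → 72
bin=L21: ✓ → 157
bin=L27: ✓ → 62
bin=L19: ✓ → 160
weight_sum = 174 + 108 + 83 + 164 + 195 + 106 + 191 + 154 + 72 + 157 + 62 + 160 = 1626

1626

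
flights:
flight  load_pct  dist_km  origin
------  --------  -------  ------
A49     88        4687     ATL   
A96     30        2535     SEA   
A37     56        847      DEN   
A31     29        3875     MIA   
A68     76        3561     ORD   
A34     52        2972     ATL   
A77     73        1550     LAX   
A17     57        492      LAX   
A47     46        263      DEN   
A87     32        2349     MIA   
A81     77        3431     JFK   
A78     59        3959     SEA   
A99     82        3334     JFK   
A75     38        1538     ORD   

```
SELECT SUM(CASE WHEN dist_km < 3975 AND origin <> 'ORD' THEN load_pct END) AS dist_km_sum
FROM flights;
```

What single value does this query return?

593

flight=A49: ✗
flight=A96: ✓ → 30
flight=A37: ✓ → 56
flight=A31: ✓ → 29
flight=A68: ✗
flight=A34: ✓ → 52
flight=A77: ✓ → 73
flight=A17: ✓ → 57
flight=A47: ✓ → 46
flight=A87: ✓ → 32
flight=A81: ✓ → 77
flight=A78: ✓ → 59
flight=A99: ✓ → 82
flight=A75: ✗
dist_km_sum = 30 + 56 + 29 + 52 + 73 + 57 + 46 + 32 + 77 + 59 + 82 = 593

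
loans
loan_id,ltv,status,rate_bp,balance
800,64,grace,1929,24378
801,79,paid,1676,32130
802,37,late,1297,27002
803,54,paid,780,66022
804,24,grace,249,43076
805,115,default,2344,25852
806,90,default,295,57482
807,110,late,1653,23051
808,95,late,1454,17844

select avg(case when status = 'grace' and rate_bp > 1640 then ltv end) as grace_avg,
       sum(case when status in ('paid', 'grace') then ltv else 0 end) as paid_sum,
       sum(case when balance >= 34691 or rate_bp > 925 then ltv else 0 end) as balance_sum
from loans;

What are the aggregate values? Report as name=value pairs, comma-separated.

grace_avg=64, paid_sum=221, balance_sum=668

[grace_avg: status = 'grace' and rate_bp > 1640]
loan_id=800: ✓ → 64
loan_id=801: ✗
loan_id=802: ✗
loan_id=803: ✗
loan_id=804: ✗
loan_id=805: ✗
loan_id=806: ✗
loan_id=807: ✗
loan_id=808: ✗
grace_avg = 64
—
[paid_sum: status in ('paid', 'grace')]
loan_id=800: ✓ → 64
loan_id=801: ✓ → 79
loan_id=802: ✗
loan_id=803: ✓ → 54
loan_id=804: ✓ → 24
loan_id=805: ✗
loan_id=806: ✗
loan_id=807: ✗
loan_id=808: ✗
paid_sum = 64 + 79 + 54 + 24 = 221
—
[balance_sum: balance >= 34691 or rate_bp > 925]
loan_id=800: ✓ → 64
loan_id=801: ✓ → 79
loan_id=802: ✓ → 37
loan_id=803: ✓ → 54
loan_id=804: ✓ → 24
loan_id=805: ✓ → 115
loan_id=806: ✓ → 90
loan_id=807: ✓ → 110
loan_id=808: ✓ → 95
balance_sum = 64 + 79 + 37 + 54 + 24 + 115 + 90 + 110 + 95 = 668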